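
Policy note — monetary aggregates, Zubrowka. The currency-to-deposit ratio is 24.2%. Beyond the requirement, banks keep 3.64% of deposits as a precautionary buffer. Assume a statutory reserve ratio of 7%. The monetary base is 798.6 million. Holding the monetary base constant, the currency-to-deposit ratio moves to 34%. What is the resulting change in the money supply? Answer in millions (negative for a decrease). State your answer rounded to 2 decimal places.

-449.67 million

Initially m₁ = (1 + 0.242) / (0.07 + 0.0364 + 0.242) ≈ 3.564868, so M₁ = 3.564868 × 798.6 ≈ 2846.9036 million.
After the change m₂ = (1 + 0.34) / (0.07 + 0.0364 + 0.34) ≈ 3.001792, so M₂ = 3.001792 × 798.6 ≈ 2397.2311 million.
ΔM = M₂ − M₁ = 2397.2311 − 2846.9036 = -449.6725 million.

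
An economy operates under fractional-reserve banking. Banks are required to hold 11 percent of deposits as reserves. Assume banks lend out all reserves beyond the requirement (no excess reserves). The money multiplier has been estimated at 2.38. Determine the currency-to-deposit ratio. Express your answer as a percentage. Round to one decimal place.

Using m = 2.38. From m = (1 + c)/(c + rr + e), rearranging gives 1 + c = m·(c + rr + e), so c·(1 − m) = m·(rr + e) − 1.
Hence c = [m·(rr + e) − 1]/(1 − m) = [2.38 × (0.11 + 0) − 1] / (1 − 2.38) ≈ 0.534928.

53.5%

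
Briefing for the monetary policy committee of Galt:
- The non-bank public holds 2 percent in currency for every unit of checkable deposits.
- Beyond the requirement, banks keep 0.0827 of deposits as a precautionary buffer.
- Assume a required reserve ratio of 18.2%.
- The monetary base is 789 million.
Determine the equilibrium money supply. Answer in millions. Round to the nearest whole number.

2827 million

The money multiplier is m = (1 + c) / (rr + e + c) = (1 + 0.02) / (0.182 + 0.0827 + 0.02) ≈ 3.5827.
So M = m × MB = 3.5827 × 789 = 2826.7503 million.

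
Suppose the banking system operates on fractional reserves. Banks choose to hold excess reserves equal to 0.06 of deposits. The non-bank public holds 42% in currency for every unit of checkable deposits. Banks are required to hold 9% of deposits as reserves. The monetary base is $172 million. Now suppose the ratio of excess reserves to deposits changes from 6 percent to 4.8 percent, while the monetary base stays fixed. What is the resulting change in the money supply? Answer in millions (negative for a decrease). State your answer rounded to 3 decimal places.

Initially m₁ = (1 + 0.42) / (0.09 + 0.06 + 0.42) ≈ 2.4912281, so M₁ = 2.4912281 × 172 ≈ 428.4912 million.
After the change m₂ = (1 + 0.42) / (0.09 + 0.048 + 0.42) ≈ 2.5448029, so M₂ = 2.5448029 × 172 ≈ 437.7061 million.
ΔM = M₂ − M₁ = 437.7061 − 428.4912 = 9.2149 million.

$9.215 million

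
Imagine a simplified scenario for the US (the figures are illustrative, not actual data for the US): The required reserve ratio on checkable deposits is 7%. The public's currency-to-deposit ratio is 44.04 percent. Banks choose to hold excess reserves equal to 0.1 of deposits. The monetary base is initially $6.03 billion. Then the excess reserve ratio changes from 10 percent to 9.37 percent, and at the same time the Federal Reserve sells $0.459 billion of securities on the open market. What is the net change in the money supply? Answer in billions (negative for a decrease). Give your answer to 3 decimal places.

-0.946 billion

Before: m₁ = (1 + 0.4404) / (0.07 + 0.1 + 0.4404) ≈ 2.35976, MB₁ = 6.03, so M₁ = 2.35976 × 6.03 ≈ 14.2294 billion.
After: m₂ = (1 + 0.4404) / (0.07 + 0.0937 + 0.4404) ≈ 2.38437, MB₂ = 6.03 − 0.459 = 5.571, so M₂ = 2.38437 × 5.571 ≈ 13.2833 billion.
ΔM = M₂ − M₁ = 13.2833 − 14.2294 = -0.9461 billion.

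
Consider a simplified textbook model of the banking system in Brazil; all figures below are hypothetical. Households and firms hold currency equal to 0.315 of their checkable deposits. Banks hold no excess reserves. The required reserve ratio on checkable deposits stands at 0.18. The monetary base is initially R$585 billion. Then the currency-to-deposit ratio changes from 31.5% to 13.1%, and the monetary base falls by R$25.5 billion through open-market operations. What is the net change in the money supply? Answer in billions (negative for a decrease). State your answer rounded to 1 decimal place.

Before: m₁ = (1 + 0.315) / (0.18 + 0.315) ≈ 2.65657, MB₁ = 585, so M₁ = 2.65657 × 585 ≈ 1554.0934 billion.
After: m₂ = (1 + 0.131) / (0.18 + 0.131) ≈ 3.63666, MB₂ = 585 − 25.5 = 559.5, so M₂ = 3.63666 × 559.5 ≈ 2034.7113 billion.
ΔM = M₂ − M₁ = 2034.7113 − 1554.0934 = 480.6179 billion.

R$480.6 billion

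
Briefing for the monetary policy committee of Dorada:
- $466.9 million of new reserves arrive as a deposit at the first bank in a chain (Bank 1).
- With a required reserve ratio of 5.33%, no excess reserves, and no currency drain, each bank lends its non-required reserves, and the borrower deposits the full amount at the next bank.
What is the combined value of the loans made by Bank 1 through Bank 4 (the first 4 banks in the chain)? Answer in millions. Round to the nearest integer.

Bank i lends (1 − rr)^i of the original deposit: Bank 1 lends 466.9·0.9467 ≈ 442.0142, Bank 2 lends 466.9·0.9467² ≈ 418.4549, and so on.
Summing a geometric series: total = 466.9·[0.9467·(1 − 0.9467^4) / (1 − 0.9467)] ≈ 1631.6567 million.

$1632 million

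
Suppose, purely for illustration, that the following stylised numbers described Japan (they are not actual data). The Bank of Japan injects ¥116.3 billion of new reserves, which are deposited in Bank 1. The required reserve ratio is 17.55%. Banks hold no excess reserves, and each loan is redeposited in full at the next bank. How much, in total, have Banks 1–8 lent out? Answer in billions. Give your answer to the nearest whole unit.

Bank i lends (1 − rr)^i of the original deposit: Bank 1 lends 116.3·0.8245 ≈ 95.8893, Bank 2 lends 116.3·0.8245² ≈ 79.0608, and so on.
Summing a geometric series: total = 116.3·[0.8245·(1 − 0.8245^8) / (1 − 0.8245)] ≈ 429.6921 billion.

¥430 billion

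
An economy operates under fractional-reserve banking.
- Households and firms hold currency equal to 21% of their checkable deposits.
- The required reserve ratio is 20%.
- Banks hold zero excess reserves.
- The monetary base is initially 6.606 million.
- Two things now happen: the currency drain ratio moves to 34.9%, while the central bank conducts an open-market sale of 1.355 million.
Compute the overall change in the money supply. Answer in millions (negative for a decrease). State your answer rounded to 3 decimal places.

-6.593 million

Before: m₁ = (1 + 0.21) / (0.2 + 0.21) ≈ 2.95122, MB₁ = 6.606, so M₁ = 2.95122 × 6.606 ≈ 19.4958 million.
After: m₂ = (1 + 0.349) / (0.2 + 0.349) ≈ 2.45719, MB₂ = 6.606 − 1.355 = 5.251, so M₂ = 2.45719 × 5.251 ≈ 12.9027 million.
ΔM = M₂ − M₁ = 12.9027 − 19.4958 = -6.5931 million.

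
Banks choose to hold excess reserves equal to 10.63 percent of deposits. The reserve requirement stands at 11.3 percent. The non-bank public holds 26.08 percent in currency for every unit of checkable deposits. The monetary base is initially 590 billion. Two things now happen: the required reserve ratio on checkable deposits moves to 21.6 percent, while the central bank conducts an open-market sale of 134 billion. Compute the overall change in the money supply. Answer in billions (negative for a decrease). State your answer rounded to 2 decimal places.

Before: m₁ = (1 + 0.2608) / (0.113 + 0.1063 + 0.2608) ≈ 2.626120, MB₁ = 590, so M₁ = 2.626120 × 590 = 1549.4108 billion.
After: m₂ = (1 + 0.2608) / (0.216 + 0.1063 + 0.2608) ≈ 2.162236, MB₂ = 590 − 134 = 456, so M₂ = 2.162236 × 456 ≈ 985.9796 billion.
ΔM = M₂ − M₁ = 985.9796 − 1549.4108 = -563.4312 billion.

-563.43 billion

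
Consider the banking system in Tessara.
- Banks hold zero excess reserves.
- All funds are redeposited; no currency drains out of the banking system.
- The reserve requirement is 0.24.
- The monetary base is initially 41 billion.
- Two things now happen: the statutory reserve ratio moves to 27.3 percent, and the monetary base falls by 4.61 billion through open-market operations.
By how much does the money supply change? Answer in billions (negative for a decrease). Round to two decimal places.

-37.54 billion

Before: m₁ = 1 / (0.24) ≈ 4.16667, MB₁ = 41, so M₁ = 4.16667 × 41 ≈ 170.8335 billion.
After: m₂ = 1 / (0.273) ≈ 3.66300, MB₂ = 41 − 4.61 = 36.39, so M₂ = 3.66300 × 36.39 ≈ 133.2966 billion.
ΔM = M₂ − M₁ = 133.2966 − 170.8335 = -37.5369 billion.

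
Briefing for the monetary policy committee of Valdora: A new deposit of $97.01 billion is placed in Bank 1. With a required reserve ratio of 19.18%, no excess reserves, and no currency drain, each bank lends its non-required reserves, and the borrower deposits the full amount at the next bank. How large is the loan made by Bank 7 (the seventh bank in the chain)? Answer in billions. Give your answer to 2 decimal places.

$21.85 billion

Each bank lends a fraction (1 − rr) = 0.8082 of the deposit it receives, so Bank 7 receives 97.01·0.8082^6 and lends 97.01·0.8082^7 ≈ 21.8498 billion.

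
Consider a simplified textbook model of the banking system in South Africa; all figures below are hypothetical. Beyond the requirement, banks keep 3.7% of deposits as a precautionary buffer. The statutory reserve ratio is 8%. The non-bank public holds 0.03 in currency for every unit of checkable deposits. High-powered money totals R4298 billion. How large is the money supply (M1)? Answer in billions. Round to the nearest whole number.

R30115 billion

The money multiplier is m = (1 + c) / (rr + e + c) = (1 + 0.03) / (0.08 + 0.037 + 0.03) ≈ 7.00680.
So M = m × MB = 7.00680 × 4298 = 30115.2264 billion.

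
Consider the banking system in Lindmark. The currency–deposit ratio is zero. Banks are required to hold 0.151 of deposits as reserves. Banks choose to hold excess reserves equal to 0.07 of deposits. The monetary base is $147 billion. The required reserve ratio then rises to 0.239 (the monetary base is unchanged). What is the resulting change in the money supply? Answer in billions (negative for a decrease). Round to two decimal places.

-189.43 billion

Initially m₁ = 1 / (0.151 + 0.07) ≈ 4.524887, so M₁ = 4.524887 × 147 ≈ 665.1584 billion.
After the change m₂ = 1 / (0.239 + 0.07) ≈ 3.236246, so M₂ = 3.236246 × 147 ≈ 475.7282 billion.
ΔM = M₂ − M₁ = 475.7282 − 665.1584 = -189.4302 billion.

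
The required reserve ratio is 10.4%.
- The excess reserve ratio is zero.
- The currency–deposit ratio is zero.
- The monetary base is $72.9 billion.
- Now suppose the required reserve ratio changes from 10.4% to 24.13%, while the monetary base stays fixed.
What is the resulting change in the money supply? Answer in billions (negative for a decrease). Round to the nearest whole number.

Initially m₁ = 1 / (0.104) ≈ 9.6154, so M₁ = 9.6154 × 72.9 ≈ 700.9627 billion.
After the change m₂ = 1 / (0.2413) ≈ 4.1442, so M₂ = 4.1442 × 72.9 ≈ 302.1122 billion.
ΔM = M₂ − M₁ = 302.1122 − 700.9627 = -398.8505 billion.

-399 billion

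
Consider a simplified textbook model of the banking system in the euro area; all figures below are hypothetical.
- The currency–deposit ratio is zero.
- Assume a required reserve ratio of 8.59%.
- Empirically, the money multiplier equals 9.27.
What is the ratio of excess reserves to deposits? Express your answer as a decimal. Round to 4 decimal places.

Using m = 9.27. Since m = (1 + c)/(c + rr + e), the denominator satisfies c + rr + e = (1 + c)/m = (1 + 0) / 9.27 ≈ 0.107875.
With c = 0 and rr = 0.0859, the ratio of excess reserves to deposits is 0.107875 − 0 − 0.0859 = 0.021975.

0.0220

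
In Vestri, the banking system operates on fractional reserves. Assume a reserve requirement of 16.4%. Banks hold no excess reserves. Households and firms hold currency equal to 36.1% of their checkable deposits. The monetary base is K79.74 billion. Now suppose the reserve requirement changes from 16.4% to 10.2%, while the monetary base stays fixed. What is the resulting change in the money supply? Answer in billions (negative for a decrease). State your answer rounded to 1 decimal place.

K27.7 billion

Initially m₁ = (1 + 0.361) / (0.164 + 0.361) ≈ 2.5924, so M₁ = 2.5924 × 79.74 ≈ 206.718 billion.
After the change m₂ = (1 + 0.361) / (0.102 + 0.361) ≈ 2.9395, so M₂ = 2.9395 × 79.74 ≈ 234.3957 billion.
ΔM = M₂ − M₁ = 234.3957 − 206.718 = 27.6777 billion.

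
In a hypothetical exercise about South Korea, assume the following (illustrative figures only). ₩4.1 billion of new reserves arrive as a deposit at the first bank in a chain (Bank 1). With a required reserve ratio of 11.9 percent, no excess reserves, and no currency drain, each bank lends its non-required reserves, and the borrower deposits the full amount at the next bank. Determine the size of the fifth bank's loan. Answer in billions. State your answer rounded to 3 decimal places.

₩2.176 billion

Each bank lends a fraction (1 − rr) = 0.8810 of the deposit it receives, so Bank 5 receives 4.1·0.8810^4 and lends 4.1·0.8810^5 ≈ 2.1760 billion.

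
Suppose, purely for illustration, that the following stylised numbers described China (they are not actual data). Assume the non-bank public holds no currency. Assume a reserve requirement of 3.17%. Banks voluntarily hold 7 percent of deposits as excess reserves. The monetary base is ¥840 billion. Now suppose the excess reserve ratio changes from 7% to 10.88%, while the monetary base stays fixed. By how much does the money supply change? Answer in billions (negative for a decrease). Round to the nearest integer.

Initially m₁ = 1 / (0.0317 + 0.07) ≈ 9.8328, so M₁ = 9.8328 × 840 = 8259.552 billion.
After the change m₂ = 1 / (0.0317 + 0.1088) ≈ 7.1174, so M₂ = 7.1174 × 840 = 5978.616 billion.
ΔM = M₂ − M₁ = 5978.616 − 8259.552 = -2280.936 billion.

-2281 billion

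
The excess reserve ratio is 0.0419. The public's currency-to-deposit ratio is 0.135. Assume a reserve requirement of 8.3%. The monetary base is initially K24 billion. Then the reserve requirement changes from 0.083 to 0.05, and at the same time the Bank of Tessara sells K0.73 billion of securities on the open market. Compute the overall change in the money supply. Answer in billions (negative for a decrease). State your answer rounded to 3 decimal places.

K11.592 billion

Before: m₁ = (1 + 0.135) / (0.083 + 0.0419 + 0.135) ≈ 4.367064, MB₁ = 24, so M₁ = 4.367064 × 24 ≈ 104.8095 billion.
After: m₂ = (1 + 0.135) / (0.05 + 0.0419 + 0.135) ≈ 5.002204, MB₂ = 24 − 0.73 = 23.27, so M₂ = 5.002204 × 23.27 ≈ 116.4013 billion.
ΔM = M₂ − M₁ = 116.4013 − 104.8095 = 11.5918 billion.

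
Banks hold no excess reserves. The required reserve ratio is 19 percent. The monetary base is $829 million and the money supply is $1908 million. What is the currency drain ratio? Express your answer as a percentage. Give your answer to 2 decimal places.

43.23%

Using m = M/MB = 1908/829 ≈ 2.301568. From m = (1 + c)/(c + rr + e), rearranging gives 1 + c = m·(c + rr + e), so c·(1 − m) = m·(rr + e) − 1.
Hence c = [m·(rr + e) − 1]/(1 − m) = [2.301568 × (0.19 + 0) − 1] / (1 − 2.301568) ≈ 0.432326.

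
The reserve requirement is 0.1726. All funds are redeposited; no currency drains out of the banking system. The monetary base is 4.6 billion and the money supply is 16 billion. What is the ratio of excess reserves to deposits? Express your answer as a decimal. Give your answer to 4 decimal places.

0.1149

Using m = M/MB = 16/4.6 ≈ 3.478261. Since m = (1 + c)/(c + rr + e), the denominator satisfies c + rr + e = (1 + c)/m = (1 + 0) / 3.478261 ≈ 0.287500.
With c = 0 and rr = 0.1726, the ratio of excess reserves to deposits is 0.287500 − 0 − 0.1726 = 0.1149.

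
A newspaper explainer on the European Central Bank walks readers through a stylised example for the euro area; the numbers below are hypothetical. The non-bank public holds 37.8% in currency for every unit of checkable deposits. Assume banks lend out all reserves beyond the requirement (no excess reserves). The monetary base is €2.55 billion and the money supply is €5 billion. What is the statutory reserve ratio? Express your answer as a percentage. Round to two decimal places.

Using m = M/MB = 5/2.55 ≈ 1.960784. Since m = (1 + c)/(c + rr + e), the denominator satisfies c + rr + e = (1 + c)/m = (1 + 0.378) / 1.960784 ≈ 0.702780.
With c = 0.378 and e = 0, the statutory reserve ratio is 0.702780 − 0.378 − 0 = 0.32478.

32.48%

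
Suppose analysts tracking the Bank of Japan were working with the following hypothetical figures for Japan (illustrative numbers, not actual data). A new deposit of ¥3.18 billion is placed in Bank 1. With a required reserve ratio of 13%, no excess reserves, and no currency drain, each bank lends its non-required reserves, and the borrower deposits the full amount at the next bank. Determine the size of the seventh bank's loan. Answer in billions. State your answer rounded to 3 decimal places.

¥1.200 billion

Each bank lends a fraction (1 − rr) = 0.8700 of the deposit it receives, so Bank 7 receives 3.18·0.8700^6 and lends 3.18·0.8700^7 ≈ 1.1997 billion.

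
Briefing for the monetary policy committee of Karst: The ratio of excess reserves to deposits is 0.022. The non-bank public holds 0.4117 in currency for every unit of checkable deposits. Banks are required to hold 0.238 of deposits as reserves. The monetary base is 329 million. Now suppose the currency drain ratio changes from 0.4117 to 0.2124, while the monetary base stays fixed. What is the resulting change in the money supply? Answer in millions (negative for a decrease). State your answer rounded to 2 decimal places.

152.91 million

Initially m₁ = (1 + 0.4117) / (0.238 + 0.022 + 0.4117) ≈ 2.101682, so M₁ = 2.101682 × 329 ≈ 691.4534 million.
After the change m₂ = (1 + 0.2124) / (0.238 + 0.022 + 0.2124) ≈ 2.566469, so M₂ = 2.566469 × 329 ≈ 844.3683 million.
ΔM = M₂ − M₁ = 844.3683 − 691.4534 = 152.9149 million.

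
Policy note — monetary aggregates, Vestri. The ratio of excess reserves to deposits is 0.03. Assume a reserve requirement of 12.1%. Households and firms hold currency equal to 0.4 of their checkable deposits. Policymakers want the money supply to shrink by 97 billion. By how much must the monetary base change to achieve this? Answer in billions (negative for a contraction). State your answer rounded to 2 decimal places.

The money multiplier is m = (1 + c) / (rr + e + c) = (1 + 0.4) / (0.121 + 0.03 + 0.4) ≈ 2.54083.
ΔMB = ΔM / m = (−97) / 2.54083 ≈ -38.1765 billion.

-38.18 billion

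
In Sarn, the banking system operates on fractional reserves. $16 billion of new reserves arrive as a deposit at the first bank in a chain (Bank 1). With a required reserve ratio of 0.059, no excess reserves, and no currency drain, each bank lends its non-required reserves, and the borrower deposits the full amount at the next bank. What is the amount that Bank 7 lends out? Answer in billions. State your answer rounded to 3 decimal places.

Each bank lends a fraction (1 − rr) = 0.9410 of the deposit it receives, so Bank 7 receives 16·0.9410^6 and lends 16·0.9410^7 ≈ 10.4532 billion.

$10.453 billion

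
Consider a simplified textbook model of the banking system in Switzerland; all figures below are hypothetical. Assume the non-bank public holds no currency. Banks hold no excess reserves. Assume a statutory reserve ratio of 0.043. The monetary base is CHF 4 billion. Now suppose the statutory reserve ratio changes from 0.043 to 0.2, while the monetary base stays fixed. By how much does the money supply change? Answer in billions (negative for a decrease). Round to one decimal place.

Initially m₁ = 1 / (0.043) ≈ 23.2558, so M₁ = 23.2558 × 4 = 93.0232 billion.
After the change m₂ = 1 / (0.2) = 5, so M₂ = 5 × 4 = 20 billion.
ΔM = M₂ − M₁ = 20 − 93.0232 = -73.0232 billion.

-73.0 billion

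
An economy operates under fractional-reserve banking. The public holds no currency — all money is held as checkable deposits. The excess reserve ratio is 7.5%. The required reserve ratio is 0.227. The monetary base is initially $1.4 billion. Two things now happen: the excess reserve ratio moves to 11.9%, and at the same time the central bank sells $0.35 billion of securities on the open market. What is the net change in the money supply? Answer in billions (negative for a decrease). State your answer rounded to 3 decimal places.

-1.601 billion

Before: m₁ = 1 / (0.227 + 0.075) ≈ 3.31126, MB₁ = 1.4, so M₁ = 3.31126 × 1.4 ≈ 4.6358 billion.
After: m₂ = 1 / (0.227 + 0.119) ≈ 2.89017, MB₂ = 1.4 − 0.35 = 1.05, so M₂ = 2.89017 × 1.05 ≈ 3.0347 billion.
ΔM = M₂ − M₁ = 3.0347 − 4.6358 = -1.6011 billion.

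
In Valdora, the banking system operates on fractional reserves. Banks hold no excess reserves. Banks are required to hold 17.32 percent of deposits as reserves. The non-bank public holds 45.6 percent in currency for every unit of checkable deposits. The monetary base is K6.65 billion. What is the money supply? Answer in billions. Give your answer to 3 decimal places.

The money multiplier is m = (1 + c) / (rr + c) = (1 + 0.456) / (0.1732 + 0.456) ≈ 2.31405.
So M = m × MB = 2.31405 × 6.65 ≈ 15.3884 billion.

K15.388 billion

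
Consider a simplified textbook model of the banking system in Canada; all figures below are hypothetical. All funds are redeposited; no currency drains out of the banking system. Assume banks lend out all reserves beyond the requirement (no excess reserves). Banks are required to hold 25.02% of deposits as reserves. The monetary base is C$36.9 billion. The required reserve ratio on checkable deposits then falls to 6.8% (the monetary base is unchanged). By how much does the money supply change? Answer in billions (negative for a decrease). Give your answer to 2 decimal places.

Initially m₁ = 1 / (0.2502) ≈ 3.99680, so M₁ = 3.99680 × 36.9 ≈ 147.4819 billion.
After the change m₂ = 1 / (0.068) ≈ 14.70588, so M₂ = 14.70588 × 36.9 ≈ 542.647 billion.
ΔM = M₂ − M₁ = 542.647 − 147.4819 = 395.1651 billion.

C$395.17 billion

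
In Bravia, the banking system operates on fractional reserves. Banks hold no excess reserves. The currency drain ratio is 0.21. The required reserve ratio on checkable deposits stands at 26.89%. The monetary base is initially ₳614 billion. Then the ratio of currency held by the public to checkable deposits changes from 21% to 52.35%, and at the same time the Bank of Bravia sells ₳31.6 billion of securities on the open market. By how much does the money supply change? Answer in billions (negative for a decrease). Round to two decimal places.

-431.60 billion

Before: m₁ = (1 + 0.21) / (0.2689 + 0.21) ≈ 2.526624, MB₁ = 614, so M₁ = 2.526624 × 614 ≈ 1551.3471 billion.
After: m₂ = (1 + 0.5235) / (0.2689 + 0.5235) ≈ 1.922640, MB₂ = 614 − 31.6 = 582.4, so M₂ = 1.922640 × 582.4 ≈ 1119.7455 billion.
ΔM = M₂ − M₁ = 1119.7455 − 1551.3471 = -431.6016 billion.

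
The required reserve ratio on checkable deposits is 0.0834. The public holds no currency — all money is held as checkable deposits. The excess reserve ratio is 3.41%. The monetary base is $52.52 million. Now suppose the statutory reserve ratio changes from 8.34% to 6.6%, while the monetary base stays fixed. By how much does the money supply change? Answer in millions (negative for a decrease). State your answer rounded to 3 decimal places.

Initially m₁ = 1 / (0.0834 + 0.0341) ≈ 8.510638, so M₁ = 8.510638 × 52.52 ≈ 446.9787 million.
After the change m₂ = 1 / (0.066 + 0.0341) ≈ 9.990010, so M₂ = 9.990010 × 52.52 ≈ 524.6753 million.
ΔM = M₂ − M₁ = 524.6753 − 446.9787 = 77.6966 million.

$77.697 million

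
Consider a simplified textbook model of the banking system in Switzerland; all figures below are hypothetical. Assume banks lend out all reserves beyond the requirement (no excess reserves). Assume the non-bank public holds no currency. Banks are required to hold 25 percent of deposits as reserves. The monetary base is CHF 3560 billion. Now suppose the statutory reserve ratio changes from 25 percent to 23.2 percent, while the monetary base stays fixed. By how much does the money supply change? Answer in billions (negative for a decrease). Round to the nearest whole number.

CHF 1105 billion

Initially m₁ = 1 / (0.25) = 4, so M₁ = 4 × 3560 = 14240 billion.
After the change m₂ = 1 / (0.232) ≈ 4.31034, so M₂ = 4.31034 × 3560 = 15344.8104 billion.
ΔM = M₂ − M₁ = 15344.8104 − 14240 = 1104.8104 billion.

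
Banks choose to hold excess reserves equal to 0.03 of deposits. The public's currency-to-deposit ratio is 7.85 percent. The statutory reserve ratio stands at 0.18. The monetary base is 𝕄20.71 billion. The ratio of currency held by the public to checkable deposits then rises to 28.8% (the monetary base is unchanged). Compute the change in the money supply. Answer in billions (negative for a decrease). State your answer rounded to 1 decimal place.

-23.9 billion

Initially m₁ = (1 + 0.0785) / (0.18 + 0.03 + 0.0785) ≈ 3.7383, so M₁ = 3.7383 × 20.71 ≈ 77.4202 billion.
After the change m₂ = (1 + 0.288) / (0.18 + 0.03 + 0.288) ≈ 2.5863, so M₂ = 2.5863 × 20.71 ≈ 53.5623 billion.
ΔM = M₂ − M₁ = 53.5623 − 77.4202 = -23.8579 billion.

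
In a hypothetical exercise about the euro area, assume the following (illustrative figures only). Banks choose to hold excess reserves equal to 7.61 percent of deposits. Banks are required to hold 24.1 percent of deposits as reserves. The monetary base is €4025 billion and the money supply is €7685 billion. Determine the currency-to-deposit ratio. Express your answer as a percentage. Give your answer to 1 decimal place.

43.4%

Using m = M/MB = 7685/4025 ≈ 1.909317. From m = (1 + c)/(c + rr + e), rearranging gives 1 + c = m·(c + rr + e), so c·(1 − m) = m·(rr + e) − 1.
Hence c = [m·(rr + e) − 1]/(1 − m) = [1.909317 × (0.241 + 0.0761) − 1] / (1 − 1.909317) ≈ 0.433903.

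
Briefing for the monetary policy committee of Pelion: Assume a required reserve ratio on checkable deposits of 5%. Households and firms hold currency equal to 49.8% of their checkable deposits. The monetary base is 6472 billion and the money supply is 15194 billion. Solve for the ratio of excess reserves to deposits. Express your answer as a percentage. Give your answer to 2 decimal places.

Using m = M/MB = 15194/6472 ≈ 2.347651. Since m = (1 + c)/(c + rr + e), the denominator satisfies c + rr + e = (1 + c)/m = (1 + 0.498) / 2.347651 ≈ 0.638085.
With c = 0.498 and rr = 0.05, the ratio of excess reserves to deposits is 0.638085 − 0.498 − 0.05 = 0.090085.

9.01%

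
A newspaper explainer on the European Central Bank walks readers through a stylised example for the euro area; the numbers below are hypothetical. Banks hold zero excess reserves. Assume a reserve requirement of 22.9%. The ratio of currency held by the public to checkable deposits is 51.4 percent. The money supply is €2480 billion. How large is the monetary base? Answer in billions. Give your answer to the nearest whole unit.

The money multiplier is m = (1 + c) / (rr + c) = (1 + 0.514) / (0.229 + 0.514) ≈ 2.03769.
MB = M / m = 2480 / 2.03769 ≈ 1217.0644 billion.

€1217 billion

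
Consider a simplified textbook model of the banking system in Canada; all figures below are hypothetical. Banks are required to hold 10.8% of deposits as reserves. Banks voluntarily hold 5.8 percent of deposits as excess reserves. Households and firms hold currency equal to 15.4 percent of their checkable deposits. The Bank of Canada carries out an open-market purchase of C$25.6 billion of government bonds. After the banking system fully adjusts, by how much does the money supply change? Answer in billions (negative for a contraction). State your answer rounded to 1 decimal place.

C$92.3 billion

The money multiplier is m = (1 + c) / (rr + e + c) = (1 + 0.154) / (0.108 + 0.058 + 0.154) ≈ 3.6062.
The purchase adds 25.6 billion of base, so ΔM = m × ΔMB = 3.6062 × (+25.6) ≈ 92.3187 billion.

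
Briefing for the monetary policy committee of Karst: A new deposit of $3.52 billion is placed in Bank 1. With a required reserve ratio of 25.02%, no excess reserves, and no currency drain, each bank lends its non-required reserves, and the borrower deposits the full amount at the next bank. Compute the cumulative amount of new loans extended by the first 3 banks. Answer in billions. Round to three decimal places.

$6.102 billion

Bank i lends (1 − rr)^i of the original deposit: Bank 1 lends 3.52·0.7498 ≈ 2.6393, Bank 2 lends 3.52·0.7498² ≈ 1.9789, and so on.
Summing a geometric series: total = 3.52·[0.7498·(1 − 0.7498^3) / (1 − 0.7498)] ≈ 6.1021 billion.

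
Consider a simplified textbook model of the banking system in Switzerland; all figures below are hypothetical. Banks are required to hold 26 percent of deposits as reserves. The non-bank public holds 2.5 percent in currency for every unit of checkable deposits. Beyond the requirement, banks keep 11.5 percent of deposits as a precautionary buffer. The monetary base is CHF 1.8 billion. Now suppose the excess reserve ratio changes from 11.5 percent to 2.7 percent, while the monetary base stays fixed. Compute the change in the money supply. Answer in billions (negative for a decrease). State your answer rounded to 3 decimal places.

Initially m₁ = (1 + 0.025) / (0.26 + 0.115 + 0.025) = 2.56250, so M₁ = 2.56250 × 1.8 = 4.6125 billion.
After the change m₂ = (1 + 0.025) / (0.26 + 0.027 + 0.025) ≈ 3.28526, so M₂ = 3.28526 × 1.8 ≈ 5.9135 billion.
ΔM = M₂ − M₁ = 5.9135 − 4.6125 = 1.301 billion.

CHF 1.301 billion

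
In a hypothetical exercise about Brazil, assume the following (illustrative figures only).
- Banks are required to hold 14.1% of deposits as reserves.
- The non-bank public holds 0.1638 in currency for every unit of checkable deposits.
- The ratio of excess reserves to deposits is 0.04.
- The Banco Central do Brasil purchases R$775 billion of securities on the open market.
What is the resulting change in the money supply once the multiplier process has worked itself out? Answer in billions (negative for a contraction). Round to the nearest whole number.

R$2616 billion

The money multiplier is m = (1 + c) / (rr + e + c) = (1 + 0.1638) / (0.141 + 0.04 + 0.1638) ≈ 3.3753.
The purchase adds 775 billion of base, so ΔM = m × ΔMB = 3.3753 × (+775) = 2615.8575 billion.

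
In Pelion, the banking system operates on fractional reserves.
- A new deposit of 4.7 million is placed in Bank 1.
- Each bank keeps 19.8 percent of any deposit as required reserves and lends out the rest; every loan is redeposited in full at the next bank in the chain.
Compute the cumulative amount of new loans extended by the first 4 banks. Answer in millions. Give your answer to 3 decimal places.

Bank i lends (1 − rr)^i of the original deposit: Bank 1 lends 4.7·0.8020 = 3.7694, Bank 2 lends 4.7·0.8020² ≈ 3.0231, and so on.
Summing a geometric series: total = 4.7·[0.8020·(1 − 0.8020^4) / (1 − 0.8020)] ≈ 11.1614 million.

11.161 million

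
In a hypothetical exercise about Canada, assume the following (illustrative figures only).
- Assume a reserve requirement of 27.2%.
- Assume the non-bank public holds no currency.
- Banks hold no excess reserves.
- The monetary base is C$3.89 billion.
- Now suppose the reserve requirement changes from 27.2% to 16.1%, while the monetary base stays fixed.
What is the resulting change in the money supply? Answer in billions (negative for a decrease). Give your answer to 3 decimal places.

Initially m₁ = 1 / (0.272) ≈ 3.67647, so M₁ = 3.67647 × 3.89 ≈ 14.3015 billion.
After the change m₂ = 1 / (0.161) ≈ 6.21118, so M₂ = 6.21118 × 3.89 ≈ 24.1615 billion.
ΔM = M₂ − M₁ = 24.1615 − 14.3015 = 9.86 billion.

C$9.860 billion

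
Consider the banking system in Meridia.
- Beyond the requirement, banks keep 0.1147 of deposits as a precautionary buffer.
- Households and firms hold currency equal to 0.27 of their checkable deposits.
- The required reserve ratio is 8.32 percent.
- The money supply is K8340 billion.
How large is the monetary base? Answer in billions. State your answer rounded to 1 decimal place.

The money multiplier is m = (1 + c) / (rr + e + c) = (1 + 0.27) / (0.0832 + 0.1147 + 0.27) ≈ 2.714255.
MB = M / m = 8340 / 2.714255 ≈ 3072.6663 billion.

K3072.7 billion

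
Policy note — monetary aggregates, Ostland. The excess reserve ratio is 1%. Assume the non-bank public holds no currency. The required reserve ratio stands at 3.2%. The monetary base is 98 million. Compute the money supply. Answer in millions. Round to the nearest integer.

2333 million

The money multiplier is m = 1 / (rr + e) = 1 / (0.032 + 0.01) ≈ 23.8095.
So M = m × MB = 23.8095 × 98 = 2333.331 million.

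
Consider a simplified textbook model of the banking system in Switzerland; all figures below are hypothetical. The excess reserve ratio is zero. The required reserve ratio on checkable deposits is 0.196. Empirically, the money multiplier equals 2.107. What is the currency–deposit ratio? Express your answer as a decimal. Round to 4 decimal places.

0.5303

Using m = 2.107. From m = (1 + c)/(c + rr + e), rearranging gives 1 + c = m·(c + rr + e), so c·(1 − m) = m·(rr + e) − 1.
Hence c = [m·(rr + e) − 1]/(1 − m) = [2.107 × (0.196 + 0) − 1] / (1 − 2.107) ≈ 0.530287.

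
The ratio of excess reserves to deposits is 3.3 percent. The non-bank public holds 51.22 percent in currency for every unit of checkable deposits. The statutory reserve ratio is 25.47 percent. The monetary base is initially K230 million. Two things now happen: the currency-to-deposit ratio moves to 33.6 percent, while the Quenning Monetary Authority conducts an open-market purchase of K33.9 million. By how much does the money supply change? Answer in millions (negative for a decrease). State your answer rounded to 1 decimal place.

K130.5 million

Before: m₁ = (1 + 0.5122) / (0.2547 + 0.033 + 0.5122) ≈ 1.89049, MB₁ = 230, so M₁ = 1.89049 × 230 = 434.8127 million.
After: m₂ = (1 + 0.336) / (0.2547 + 0.033 + 0.336) ≈ 2.14206, MB₂ = 230 + 33.9 = 263.9, so M₂ = 2.14206 × 263.9 ≈ 565.2896 million.
ΔM = M₂ − M₁ = 565.2896 − 434.8127 = 130.4769 million.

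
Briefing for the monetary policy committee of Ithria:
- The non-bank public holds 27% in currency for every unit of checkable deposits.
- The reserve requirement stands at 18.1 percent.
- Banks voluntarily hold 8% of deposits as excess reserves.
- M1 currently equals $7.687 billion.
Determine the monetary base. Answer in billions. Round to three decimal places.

$3.214 billion

The money multiplier is m = (1 + c) / (rr + e + c) = (1 + 0.27) / (0.181 + 0.08 + 0.27) ≈ 2.39171.
MB = M / m = 7.687 / 2.39171 ≈ 3.214 billion.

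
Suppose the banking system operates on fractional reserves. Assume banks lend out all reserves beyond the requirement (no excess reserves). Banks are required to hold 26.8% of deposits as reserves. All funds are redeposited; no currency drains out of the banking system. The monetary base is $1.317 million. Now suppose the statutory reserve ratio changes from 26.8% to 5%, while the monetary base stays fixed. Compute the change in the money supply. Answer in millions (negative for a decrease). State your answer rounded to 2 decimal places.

$21.43 million

Initially m₁ = 1 / (0.268) ≈ 3.7313, so M₁ = 3.7313 × 1.317 ≈ 4.9141 million.
After the change m₂ = 1 / (0.05) = 20, so M₂ = 20 × 1.317 = 26.34 million.
ΔM = M₂ − M₁ = 26.34 − 4.9141 = 21.4259 million.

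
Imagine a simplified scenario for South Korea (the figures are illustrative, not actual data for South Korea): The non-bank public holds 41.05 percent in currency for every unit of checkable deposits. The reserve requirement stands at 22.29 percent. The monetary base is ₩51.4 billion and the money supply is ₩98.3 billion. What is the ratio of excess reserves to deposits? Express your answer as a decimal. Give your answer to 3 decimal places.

0.104

Using m = M/MB = 98.3/51.4 ≈ 1.912451. Since m = (1 + c)/(c + rr + e), the denominator satisfies c + rr + e = (1 + c)/m = (1 + 0.4105) / 1.912451 ≈ 0.737535.
With c = 0.4105 and rr = 0.2229, the ratio of excess reserves to deposits is 0.737535 − 0.4105 − 0.2229 = 0.104135.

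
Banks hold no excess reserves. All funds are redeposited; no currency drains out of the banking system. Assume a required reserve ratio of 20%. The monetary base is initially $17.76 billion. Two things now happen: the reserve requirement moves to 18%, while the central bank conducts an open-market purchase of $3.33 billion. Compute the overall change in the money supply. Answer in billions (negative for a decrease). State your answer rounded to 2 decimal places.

$28.37 billion

Before: m₁ = 1 / (0.2) = 5, MB₁ = 17.76, so M₁ = 5 × 17.76 = 88.8 billion.
After: m₂ = 1 / (0.18) ≈ 5.55556, MB₂ = 17.76 + 3.33 = 21.09, so M₂ = 5.55556 × 21.09 ≈ 117.1668 billion.
ΔM = M₂ − M₁ = 117.1668 − 88.8 = 28.3668 billion.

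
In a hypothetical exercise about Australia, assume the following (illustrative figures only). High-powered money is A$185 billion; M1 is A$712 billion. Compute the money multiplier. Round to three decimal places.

3.849

The money multiplier is m = M / MB = 712 / 185 ≈ 3.84865.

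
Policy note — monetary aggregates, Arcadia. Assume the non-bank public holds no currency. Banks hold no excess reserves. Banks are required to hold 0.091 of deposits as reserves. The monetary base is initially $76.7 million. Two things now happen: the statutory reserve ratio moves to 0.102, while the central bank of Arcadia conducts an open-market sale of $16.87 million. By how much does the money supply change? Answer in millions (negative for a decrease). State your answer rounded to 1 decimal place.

-256.3 million

Before: m₁ = 1 / (0.091) ≈ 10.9890, MB₁ = 76.7, so M₁ = 10.9890 × 76.7 = 842.8563 million.
After: m₂ = 1 / (0.102) ≈ 9.8039, MB₂ = 76.7 − 16.87 = 59.83, so M₂ = 9.8039 × 59.83 ≈ 586.5673 million.
ΔM = M₂ − M₁ = 586.5673 − 842.8563 = -256.289 million.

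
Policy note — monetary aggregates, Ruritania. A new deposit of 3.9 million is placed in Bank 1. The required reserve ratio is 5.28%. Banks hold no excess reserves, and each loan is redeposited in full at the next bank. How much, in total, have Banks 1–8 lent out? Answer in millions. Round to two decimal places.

Bank i lends (1 − rr)^i of the original deposit: Bank 1 lends 3.9·0.9472 ≈ 3.6941, Bank 2 lends 3.9·0.9472² ≈ 3.4990, and so on.
Summing a geometric series: total = 3.9·[0.9472·(1 − 0.9472^8) / (1 − 0.9472)] ≈ 24.6315 million.

24.63 million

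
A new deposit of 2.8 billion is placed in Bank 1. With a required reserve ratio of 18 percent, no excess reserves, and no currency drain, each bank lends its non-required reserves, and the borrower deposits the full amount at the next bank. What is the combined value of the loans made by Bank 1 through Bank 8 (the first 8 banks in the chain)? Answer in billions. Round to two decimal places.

Bank i lends (1 − rr)^i of the original deposit: Bank 1 lends 2.8·0.8200 = 2.2960, Bank 2 lends 2.8·0.8200² ≈ 1.8827, and so on.
Summing a geometric series: total = 2.8·[0.8200·(1 − 0.8200^8) / (1 − 0.8200)] ≈ 10.1481 billion.

10.15 billion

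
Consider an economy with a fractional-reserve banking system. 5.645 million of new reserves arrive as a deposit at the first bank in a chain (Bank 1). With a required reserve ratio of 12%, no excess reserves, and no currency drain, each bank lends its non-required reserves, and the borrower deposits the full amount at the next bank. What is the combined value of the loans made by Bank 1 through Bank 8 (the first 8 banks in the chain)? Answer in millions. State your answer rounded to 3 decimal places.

26.509 million

Bank i lends (1 − rr)^i of the original deposit: Bank 1 lends 5.645·0.8800 = 4.9676, Bank 2 lends 5.645·0.8800² ≈ 4.3715, and so on.
Summing a geometric series: total = 5.645·[0.8800·(1 − 0.8800^8) / (1 − 0.8800)] ≈ 26.5090 million.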